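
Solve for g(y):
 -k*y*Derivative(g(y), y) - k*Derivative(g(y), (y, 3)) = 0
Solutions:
 g(y) = C1 + Integral(C2*airyai(-y) + C3*airybi(-y), y)


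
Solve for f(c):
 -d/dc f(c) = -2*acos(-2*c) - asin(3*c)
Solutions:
 f(c) = C1 + 2*c*acos(-2*c) + c*asin(3*c) + sqrt(1 - 9*c^2)/3 + sqrt(1 - 4*c^2)


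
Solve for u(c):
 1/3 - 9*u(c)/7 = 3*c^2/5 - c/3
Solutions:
 u(c) = -7*c^2/15 + 7*c/27 + 7/27


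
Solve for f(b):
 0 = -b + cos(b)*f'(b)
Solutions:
 f(b) = C1 + Integral(b/cos(b), b)


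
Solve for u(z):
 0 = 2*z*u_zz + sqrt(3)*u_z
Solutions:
 u(z) = C1 + C2*z^(1 - sqrt(3)/2)


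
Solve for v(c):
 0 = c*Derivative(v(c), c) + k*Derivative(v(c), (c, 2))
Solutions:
 v(c) = C1 + C2*sqrt(k)*erf(sqrt(2)*c*sqrt(1/k)/2)


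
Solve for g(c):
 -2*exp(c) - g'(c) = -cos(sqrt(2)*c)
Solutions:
 g(c) = C1 - 2*exp(c) + sqrt(2)*sin(sqrt(2)*c)/2


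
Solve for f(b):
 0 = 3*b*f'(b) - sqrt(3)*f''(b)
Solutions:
 f(b) = C1 + C2*erfi(sqrt(2)*3^(1/4)*b/2)


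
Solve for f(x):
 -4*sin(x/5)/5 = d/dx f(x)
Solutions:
 f(x) = C1 + 4*cos(x/5)


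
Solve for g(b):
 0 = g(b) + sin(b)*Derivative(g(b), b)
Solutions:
 g(b) = C1*sqrt(cos(b) + 1)/sqrt(cos(b) - 1)


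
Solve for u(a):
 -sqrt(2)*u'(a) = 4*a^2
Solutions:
 u(a) = C1 - 2*sqrt(2)*a^3/3


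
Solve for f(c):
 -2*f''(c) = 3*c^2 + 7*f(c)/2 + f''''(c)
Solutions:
 f(c) = -6*c^2/7 + (C1*sin(2^(3/4)*7^(1/4)*c*cos(atan(sqrt(10)/2)/2)/2) + C2*cos(2^(3/4)*7^(1/4)*c*cos(atan(sqrt(10)/2)/2)/2))*exp(-2^(3/4)*7^(1/4)*c*sin(atan(sqrt(10)/2)/2)/2) + (C3*sin(2^(3/4)*7^(1/4)*c*cos(atan(sqrt(10)/2)/2)/2) + C4*cos(2^(3/4)*7^(1/4)*c*cos(atan(sqrt(10)/2)/2)/2))*exp(2^(3/4)*7^(1/4)*c*sin(atan(sqrt(10)/2)/2)/2) + 48/49


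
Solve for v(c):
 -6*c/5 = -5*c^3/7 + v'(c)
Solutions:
 v(c) = C1 + 5*c^4/28 - 3*c^2/5


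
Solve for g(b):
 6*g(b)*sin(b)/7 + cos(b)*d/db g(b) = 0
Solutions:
 g(b) = C1*cos(b)^(6/7)


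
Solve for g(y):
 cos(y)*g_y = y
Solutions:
 g(y) = C1 + Integral(y/cos(y), y)


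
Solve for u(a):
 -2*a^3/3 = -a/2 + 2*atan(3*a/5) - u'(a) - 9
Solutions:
 u(a) = C1 + a^4/6 - a^2/4 + 2*a*atan(3*a/5) - 9*a - 5*log(9*a^2 + 25)/3


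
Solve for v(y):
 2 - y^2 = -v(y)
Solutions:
 v(y) = y^2 - 2


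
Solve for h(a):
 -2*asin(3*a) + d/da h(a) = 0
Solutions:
 h(a) = C1 + 2*a*asin(3*a) + 2*sqrt(1 - 9*a^2)/3


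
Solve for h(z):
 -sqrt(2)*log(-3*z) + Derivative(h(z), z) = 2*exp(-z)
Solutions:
 h(z) = C1 + sqrt(2)*z*log(-z) + sqrt(2)*z*(-1 + log(3)) - 2*exp(-z)


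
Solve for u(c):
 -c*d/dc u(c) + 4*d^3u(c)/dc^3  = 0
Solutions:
 u(c) = C1 + Integral(C2*airyai(2^(1/3)*c/2) + C3*airybi(2^(1/3)*c/2), c)


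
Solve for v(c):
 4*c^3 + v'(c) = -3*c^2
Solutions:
 v(c) = C1 - c^4 - c^3


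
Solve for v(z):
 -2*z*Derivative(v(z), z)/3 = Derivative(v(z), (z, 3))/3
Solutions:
 v(z) = C1 + Integral(C2*airyai(-2^(1/3)*z) + C3*airybi(-2^(1/3)*z), z)


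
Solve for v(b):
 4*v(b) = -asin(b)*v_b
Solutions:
 v(b) = C1*exp(-4*Integral(1/asin(b), b))


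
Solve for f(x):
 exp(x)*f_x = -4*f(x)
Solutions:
 f(x) = C1*exp(4*exp(-x))


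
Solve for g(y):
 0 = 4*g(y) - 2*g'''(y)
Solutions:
 g(y) = C3*exp(2^(1/3)*y) + (C1*sin(2^(1/3)*sqrt(3)*y/2) + C2*cos(2^(1/3)*sqrt(3)*y/2))*exp(-2^(1/3)*y/2)


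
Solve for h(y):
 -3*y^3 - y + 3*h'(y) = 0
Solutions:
 h(y) = C1 + y^4/4 + y^2/6


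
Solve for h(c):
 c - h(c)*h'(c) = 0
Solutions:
 h(c) = -sqrt(C1 + c^2)
 h(c) = sqrt(C1 + c^2)


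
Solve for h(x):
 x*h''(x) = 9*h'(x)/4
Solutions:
 h(x) = C1 + C2*x^(13/4)


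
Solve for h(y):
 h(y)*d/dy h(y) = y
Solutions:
 h(y) = -sqrt(C1 + y^2)
 h(y) = sqrt(C1 + y^2)


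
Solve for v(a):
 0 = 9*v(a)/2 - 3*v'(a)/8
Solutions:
 v(a) = C1*exp(12*a)


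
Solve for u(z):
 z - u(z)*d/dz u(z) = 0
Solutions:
 u(z) = -sqrt(C1 + z^2)
 u(z) = sqrt(C1 + z^2)


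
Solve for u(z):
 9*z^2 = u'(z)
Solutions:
 u(z) = C1 + 3*z^3


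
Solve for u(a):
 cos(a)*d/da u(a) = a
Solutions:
 u(a) = C1 + Integral(a/cos(a), a)


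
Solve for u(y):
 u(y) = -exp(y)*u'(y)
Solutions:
 u(y) = C1*exp(exp(-y))


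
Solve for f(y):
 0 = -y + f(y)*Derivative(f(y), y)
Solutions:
 f(y) = -sqrt(C1 + y^2)
 f(y) = sqrt(C1 + y^2)


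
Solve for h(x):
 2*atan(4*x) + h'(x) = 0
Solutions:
 h(x) = C1 - 2*x*atan(4*x) + log(16*x^2 + 1)/4


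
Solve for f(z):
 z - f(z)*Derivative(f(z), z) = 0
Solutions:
 f(z) = -sqrt(C1 + z^2)
 f(z) = sqrt(C1 + z^2)


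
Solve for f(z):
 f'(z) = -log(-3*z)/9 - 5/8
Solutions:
 f(z) = C1 - z*log(-z)/9 + z*(-37 - 8*log(3))/72


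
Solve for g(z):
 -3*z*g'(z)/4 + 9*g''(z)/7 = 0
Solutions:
 g(z) = C1 + C2*erfi(sqrt(42)*z/12)


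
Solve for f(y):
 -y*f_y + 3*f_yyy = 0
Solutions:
 f(y) = C1 + Integral(C2*airyai(3^(2/3)*y/3) + C3*airybi(3^(2/3)*y/3), y)


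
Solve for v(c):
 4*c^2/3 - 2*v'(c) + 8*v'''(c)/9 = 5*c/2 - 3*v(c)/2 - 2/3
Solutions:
 v(c) = C1*exp(6^(1/3)*c*(2*6^(1/3)/(sqrt(33) + 9)^(1/3) + (sqrt(33) + 9)^(1/3))/8)*sin(2^(1/3)*3^(1/6)*c*(-3^(2/3)*(sqrt(33) + 9)^(1/3) + 6*2^(1/3)/(sqrt(33) + 9)^(1/3))/8) + C2*exp(6^(1/3)*c*(2*6^(1/3)/(sqrt(33) + 9)^(1/3) + (sqrt(33) + 9)^(1/3))/8)*cos(2^(1/3)*3^(1/6)*c*(-3^(2/3)*(sqrt(33) + 9)^(1/3) + 6*2^(1/3)/(sqrt(33) + 9)^(1/3))/8) + C3*exp(-6^(1/3)*c*(2*6^(1/3)/(sqrt(33) + 9)^(1/3) + (sqrt(33) + 9)^(1/3))/4) - 8*c^2/9 - 19*c/27 - 112/81


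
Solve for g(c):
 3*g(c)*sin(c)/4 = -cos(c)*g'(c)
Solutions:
 g(c) = C1*cos(c)^(3/4)


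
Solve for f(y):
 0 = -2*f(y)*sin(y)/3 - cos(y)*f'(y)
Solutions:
 f(y) = C1*cos(y)^(2/3)


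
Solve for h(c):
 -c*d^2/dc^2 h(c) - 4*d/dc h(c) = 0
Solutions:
 h(c) = C1 + C2/c^3


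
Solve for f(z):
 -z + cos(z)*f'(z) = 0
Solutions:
 f(z) = C1 + Integral(z/cos(z), z)


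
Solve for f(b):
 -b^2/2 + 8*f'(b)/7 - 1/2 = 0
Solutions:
 f(b) = C1 + 7*b^3/48 + 7*b/16


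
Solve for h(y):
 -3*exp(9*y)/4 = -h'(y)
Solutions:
 h(y) = C1 + exp(9*y)/12


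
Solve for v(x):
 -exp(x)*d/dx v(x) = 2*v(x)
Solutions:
 v(x) = C1*exp(2*exp(-x))


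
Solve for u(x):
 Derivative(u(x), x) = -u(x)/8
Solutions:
 u(x) = C1*exp(-x/8)


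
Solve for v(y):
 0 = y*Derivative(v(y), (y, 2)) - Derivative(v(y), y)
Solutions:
 v(y) = C1 + C2*y^2


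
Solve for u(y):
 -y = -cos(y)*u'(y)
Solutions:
 u(y) = C1 + Integral(y/cos(y), y)


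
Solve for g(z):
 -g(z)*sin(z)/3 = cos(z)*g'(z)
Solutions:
 g(z) = C1*cos(z)^(1/3)


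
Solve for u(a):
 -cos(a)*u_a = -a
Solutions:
 u(a) = C1 + Integral(a/cos(a), a)


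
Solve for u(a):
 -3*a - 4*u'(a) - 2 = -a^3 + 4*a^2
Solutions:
 u(a) = C1 + a^4/16 - a^3/3 - 3*a^2/8 - a/2


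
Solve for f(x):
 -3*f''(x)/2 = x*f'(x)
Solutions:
 f(x) = C1 + C2*erf(sqrt(3)*x/3)


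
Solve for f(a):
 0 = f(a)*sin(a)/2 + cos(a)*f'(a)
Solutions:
 f(a) = C1*sqrt(cos(a))


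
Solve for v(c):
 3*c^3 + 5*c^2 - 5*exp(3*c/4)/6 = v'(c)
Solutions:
 v(c) = C1 + 3*c^4/4 + 5*c^3/3 - 10*exp(3*c/4)/9


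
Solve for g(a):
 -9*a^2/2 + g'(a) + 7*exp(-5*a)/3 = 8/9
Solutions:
 g(a) = C1 + 3*a^3/2 + 8*a/9 + 7*exp(-5*a)/15


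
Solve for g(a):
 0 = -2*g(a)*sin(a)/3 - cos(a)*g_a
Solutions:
 g(a) = C1*cos(a)^(2/3)


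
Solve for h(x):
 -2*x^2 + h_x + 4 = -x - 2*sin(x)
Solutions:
 h(x) = C1 + 2*x^3/3 - x^2/2 - 4*x + 2*cos(x)


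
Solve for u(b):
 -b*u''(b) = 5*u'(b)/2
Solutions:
 u(b) = C1 + C2/b^(3/2)


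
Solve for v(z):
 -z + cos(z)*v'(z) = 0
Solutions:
 v(z) = C1 + Integral(z/cos(z), z)


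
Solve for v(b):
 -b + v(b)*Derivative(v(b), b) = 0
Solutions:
 v(b) = -sqrt(C1 + b^2)
 v(b) = sqrt(C1 + b^2)


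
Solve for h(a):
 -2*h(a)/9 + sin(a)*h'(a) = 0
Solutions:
 h(a) = C1*(cos(a) - 1)^(1/9)/(cos(a) + 1)^(1/9)


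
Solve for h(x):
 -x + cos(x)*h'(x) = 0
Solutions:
 h(x) = C1 + Integral(x/cos(x), x)


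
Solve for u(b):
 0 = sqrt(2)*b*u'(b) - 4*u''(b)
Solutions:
 u(b) = C1 + C2*erfi(2^(3/4)*b/4)


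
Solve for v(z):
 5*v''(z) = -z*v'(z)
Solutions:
 v(z) = C1 + C2*erf(sqrt(10)*z/10)


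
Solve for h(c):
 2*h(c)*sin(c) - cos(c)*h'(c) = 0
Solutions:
 h(c) = C1/cos(c)^2


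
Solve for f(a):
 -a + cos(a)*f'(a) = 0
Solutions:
 f(a) = C1 + Integral(a/cos(a), a)


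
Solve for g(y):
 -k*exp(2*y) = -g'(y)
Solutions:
 g(y) = C1 + k*exp(2*y)/2


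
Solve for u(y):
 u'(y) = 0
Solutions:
 u(y) = C1


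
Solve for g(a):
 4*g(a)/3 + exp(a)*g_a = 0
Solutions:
 g(a) = C1*exp(4*exp(-a)/3)


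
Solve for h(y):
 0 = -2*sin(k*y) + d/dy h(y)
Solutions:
 h(y) = C1 - 2*cos(k*y)/k


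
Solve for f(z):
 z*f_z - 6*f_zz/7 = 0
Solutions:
 f(z) = C1 + C2*erfi(sqrt(21)*z/6)


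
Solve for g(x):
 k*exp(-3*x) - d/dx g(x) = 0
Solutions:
 g(x) = C1 - k*exp(-3*x)/3


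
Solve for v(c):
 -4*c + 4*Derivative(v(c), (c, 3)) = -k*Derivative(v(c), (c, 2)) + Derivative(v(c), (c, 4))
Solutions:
 v(c) = C1 + C2*c + C3*exp(c*(2 - sqrt(k + 4))) + C4*exp(c*(sqrt(k + 4) + 2)) + 2*c^3/(3*k) - 8*c^2/k^2


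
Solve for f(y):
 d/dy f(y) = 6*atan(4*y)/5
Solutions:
 f(y) = C1 + 6*y*atan(4*y)/5 - 3*log(16*y^2 + 1)/20


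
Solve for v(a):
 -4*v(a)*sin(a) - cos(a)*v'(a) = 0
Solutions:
 v(a) = C1*cos(a)^4


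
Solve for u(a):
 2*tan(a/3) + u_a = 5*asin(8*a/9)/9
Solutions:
 u(a) = C1 + 5*a*asin(8*a/9)/9 + 5*sqrt(81 - 64*a^2)/72 + 6*log(cos(a/3))


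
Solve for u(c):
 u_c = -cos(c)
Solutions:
 u(c) = C1 - sin(c)


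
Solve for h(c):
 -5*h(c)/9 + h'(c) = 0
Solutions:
 h(c) = C1*exp(5*c/9)


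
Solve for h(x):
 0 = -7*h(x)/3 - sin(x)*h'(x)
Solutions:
 h(x) = C1*(cos(x) + 1)^(7/6)/(cos(x) - 1)^(7/6)


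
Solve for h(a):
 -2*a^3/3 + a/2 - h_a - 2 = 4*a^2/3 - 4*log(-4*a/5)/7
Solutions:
 h(a) = C1 - a^4/6 - 4*a^3/9 + a^2/4 + 4*a*log(-a)/7 + 2*a*(-9 - 2*log(5) + 4*log(2))/7


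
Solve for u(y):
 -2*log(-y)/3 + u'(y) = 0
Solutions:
 u(y) = C1 + 2*y*log(-y)/3 - 2*y/3


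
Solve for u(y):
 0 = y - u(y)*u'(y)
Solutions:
 u(y) = -sqrt(C1 + y^2)
 u(y) = sqrt(C1 + y^2)


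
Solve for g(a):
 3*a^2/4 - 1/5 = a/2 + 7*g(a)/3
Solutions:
 g(a) = 9*a^2/28 - 3*a/14 - 3/35


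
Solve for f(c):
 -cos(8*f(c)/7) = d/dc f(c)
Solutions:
 c - 7*log(sin(8*f(c)/7) - 1)/16 + 7*log(sin(8*f(c)/7) + 1)/16 = C1


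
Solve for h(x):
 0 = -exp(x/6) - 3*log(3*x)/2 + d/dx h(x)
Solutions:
 h(x) = C1 + 3*x*log(x)/2 + 3*x*(-1 + log(3))/2 + 6*exp(x/6)


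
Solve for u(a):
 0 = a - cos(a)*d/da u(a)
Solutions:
 u(a) = C1 + Integral(a/cos(a), a)


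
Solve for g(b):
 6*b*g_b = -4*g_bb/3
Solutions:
 g(b) = C1 + C2*erf(3*b/2)


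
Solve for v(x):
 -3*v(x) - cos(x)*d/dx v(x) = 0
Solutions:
 v(x) = C1*(sin(x) - 1)^(3/2)/(sin(x) + 1)^(3/2)


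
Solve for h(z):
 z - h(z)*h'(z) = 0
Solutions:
 h(z) = -sqrt(C1 + z^2)
 h(z) = sqrt(C1 + z^2)


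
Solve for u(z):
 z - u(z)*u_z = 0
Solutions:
 u(z) = -sqrt(C1 + z^2)
 u(z) = sqrt(C1 + z^2)


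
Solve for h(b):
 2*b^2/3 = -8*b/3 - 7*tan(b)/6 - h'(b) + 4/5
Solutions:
 h(b) = C1 - 2*b^3/9 - 4*b^2/3 + 4*b/5 + 7*log(cos(b))/6


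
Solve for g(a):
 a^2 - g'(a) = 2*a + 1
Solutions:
 g(a) = C1 + a^3/3 - a^2 - a


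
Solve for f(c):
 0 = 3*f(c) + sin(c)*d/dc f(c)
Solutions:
 f(c) = C1*(cos(c) + 1)^(3/2)/(cos(c) - 1)^(3/2)


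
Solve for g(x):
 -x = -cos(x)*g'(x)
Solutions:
 g(x) = C1 + Integral(x/cos(x), x)


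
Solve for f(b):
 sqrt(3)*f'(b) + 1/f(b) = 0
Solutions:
 f(b) = -sqrt(C1 - 6*sqrt(3)*b)/3
 f(b) = sqrt(C1 - 6*sqrt(3)*b)/3


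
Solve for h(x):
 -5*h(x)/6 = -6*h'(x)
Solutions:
 h(x) = C1*exp(5*x/36)


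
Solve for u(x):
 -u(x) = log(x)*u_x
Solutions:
 u(x) = C1*exp(-li(x))


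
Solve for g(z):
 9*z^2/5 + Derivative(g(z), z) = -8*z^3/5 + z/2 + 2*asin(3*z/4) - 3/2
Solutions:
 g(z) = C1 - 2*z^4/5 - 3*z^3/5 + z^2/4 + 2*z*asin(3*z/4) - 3*z/2 + 2*sqrt(16 - 9*z^2)/3


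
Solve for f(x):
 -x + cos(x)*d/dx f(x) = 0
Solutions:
 f(x) = C1 + Integral(x/cos(x), x)


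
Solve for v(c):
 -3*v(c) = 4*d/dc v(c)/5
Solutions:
 v(c) = C1*exp(-15*c/4)


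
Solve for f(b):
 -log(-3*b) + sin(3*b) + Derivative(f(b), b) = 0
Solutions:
 f(b) = C1 + b*log(-b) - b + b*log(3) + cos(3*b)/3


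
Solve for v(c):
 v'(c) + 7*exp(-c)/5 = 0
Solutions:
 v(c) = C1 + 7*exp(-c)/5


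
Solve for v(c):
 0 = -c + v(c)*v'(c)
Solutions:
 v(c) = -sqrt(C1 + c^2)
 v(c) = sqrt(C1 + c^2)


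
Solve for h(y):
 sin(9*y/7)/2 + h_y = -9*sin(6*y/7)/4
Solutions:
 h(y) = C1 + 21*cos(6*y/7)/8 + 7*cos(9*y/7)/18


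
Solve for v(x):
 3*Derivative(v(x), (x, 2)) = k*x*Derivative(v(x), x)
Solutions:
 v(x) = Piecewise((-sqrt(6)*sqrt(pi)*C1*erf(sqrt(6)*x*sqrt(-k)/6)/(2*sqrt(-k)) - C2, (k > 0) | (k < 0)), (-C1*x - C2, True))


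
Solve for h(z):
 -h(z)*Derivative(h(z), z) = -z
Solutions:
 h(z) = -sqrt(C1 + z^2)
 h(z) = sqrt(C1 + z^2)


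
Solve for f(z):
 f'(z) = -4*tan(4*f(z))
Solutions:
 f(z) = -asin(C1*exp(-16*z))/4 + pi/4
 f(z) = asin(C1*exp(-16*z))/4


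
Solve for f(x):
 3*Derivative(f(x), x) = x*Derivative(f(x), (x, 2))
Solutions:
 f(x) = C1 + C2*x^4


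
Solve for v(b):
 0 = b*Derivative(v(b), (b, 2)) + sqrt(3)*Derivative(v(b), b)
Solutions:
 v(b) = C1 + C2*b^(1 - sqrt(3))


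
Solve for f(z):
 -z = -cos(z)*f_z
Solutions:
 f(z) = C1 + Integral(z/cos(z), z)


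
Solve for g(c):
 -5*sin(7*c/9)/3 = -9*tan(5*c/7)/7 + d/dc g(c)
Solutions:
 g(c) = C1 - 9*log(cos(5*c/7))/5 + 15*cos(7*c/9)/7


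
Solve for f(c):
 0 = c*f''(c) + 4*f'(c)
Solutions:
 f(c) = C1 + C2/c^3


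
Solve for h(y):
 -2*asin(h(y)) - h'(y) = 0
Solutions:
 Integral(1/asin(_y), (_y, h(y))) = C1 - 2*y


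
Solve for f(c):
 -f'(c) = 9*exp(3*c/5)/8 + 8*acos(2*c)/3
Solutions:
 f(c) = C1 - 8*c*acos(2*c)/3 + 4*sqrt(1 - 4*c^2)/3 - 15*exp(3*c/5)/8


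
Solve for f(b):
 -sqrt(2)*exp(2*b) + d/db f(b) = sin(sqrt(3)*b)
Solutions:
 f(b) = C1 + sqrt(2)*exp(2*b)/2 - sqrt(3)*cos(sqrt(3)*b)/3


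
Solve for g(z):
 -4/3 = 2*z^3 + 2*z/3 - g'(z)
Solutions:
 g(z) = C1 + z^4/2 + z^2/3 + 4*z/3


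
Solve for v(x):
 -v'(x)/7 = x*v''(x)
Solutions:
 v(x) = C1 + C2*x^(6/7)


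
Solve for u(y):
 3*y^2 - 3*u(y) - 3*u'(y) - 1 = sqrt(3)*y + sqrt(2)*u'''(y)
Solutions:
 u(y) = C1*exp(y*(-2*2^(1/6)/(3*sqrt(2) + 2*sqrt(sqrt(2) + 9/2))^(1/3) + 2^(1/3)*(3*sqrt(2) + 2*sqrt(sqrt(2) + 9/2))^(1/3))/4)*sin(sqrt(3)*y*(18*2^(1/6)/(81*sqrt(2) + 2*sqrt(729*sqrt(2) + 6561/2))^(1/3) + 2^(1/3)*(81*sqrt(2) + 2*sqrt(729*sqrt(2) + 6561/2))^(1/3))/12) + C2*exp(y*(-2*2^(1/6)/(3*sqrt(2) + 2*sqrt(sqrt(2) + 9/2))^(1/3) + 2^(1/3)*(3*sqrt(2) + 2*sqrt(sqrt(2) + 9/2))^(1/3))/4)*cos(sqrt(3)*y*(18*2^(1/6)/(81*sqrt(2) + 2*sqrt(729*sqrt(2) + 6561/2))^(1/3) + 2^(1/3)*(81*sqrt(2) + 2*sqrt(729*sqrt(2) + 6561/2))^(1/3))/12) + C3*exp(y*(-2^(1/3)*(3*sqrt(2) + 2*sqrt(sqrt(2) + 9/2))^(1/3)/2 + 2^(1/6)/(3*sqrt(2) + 2*sqrt(sqrt(2) + 9/2))^(1/3))) + y^2 - 2*y - sqrt(3)*y/3 + sqrt(3)/3 + 5/3


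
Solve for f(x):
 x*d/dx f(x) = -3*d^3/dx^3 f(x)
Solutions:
 f(x) = C1 + Integral(C2*airyai(-3^(2/3)*x/3) + C3*airybi(-3^(2/3)*x/3), x)


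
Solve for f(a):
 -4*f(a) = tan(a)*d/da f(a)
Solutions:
 f(a) = C1/sin(a)^4


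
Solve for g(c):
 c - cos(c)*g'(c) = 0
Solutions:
 g(c) = C1 + Integral(c/cos(c), c)


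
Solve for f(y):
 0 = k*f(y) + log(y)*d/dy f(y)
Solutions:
 f(y) = C1*exp(-k*li(y))


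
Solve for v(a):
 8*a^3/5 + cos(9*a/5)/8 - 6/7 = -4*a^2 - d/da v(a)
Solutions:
 v(a) = C1 - 2*a^4/5 - 4*a^3/3 + 6*a/7 - 5*sin(9*a/5)/72


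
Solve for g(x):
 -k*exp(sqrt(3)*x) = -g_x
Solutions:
 g(x) = C1 + sqrt(3)*k*exp(sqrt(3)*x)/3


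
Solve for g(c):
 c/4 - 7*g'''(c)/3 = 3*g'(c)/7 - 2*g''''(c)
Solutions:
 g(c) = C1 + C2*exp(c*(-7^(2/3)*(108*sqrt(3441) + 6775)^(1/3) - 343*7^(1/3)/(108*sqrt(3441) + 6775)^(1/3) + 98)/252)*sin(sqrt(3)*7^(1/3)*c*(-7^(1/3)*(108*sqrt(3441) + 6775)^(1/3) + 343/(108*sqrt(3441) + 6775)^(1/3))/252) + C3*exp(c*(-7^(2/3)*(108*sqrt(3441) + 6775)^(1/3) - 343*7^(1/3)/(108*sqrt(3441) + 6775)^(1/3) + 98)/252)*cos(sqrt(3)*7^(1/3)*c*(-7^(1/3)*(108*sqrt(3441) + 6775)^(1/3) + 343/(108*sqrt(3441) + 6775)^(1/3))/252) + C4*exp(c*(343*7^(1/3)/(108*sqrt(3441) + 6775)^(1/3) + 49 + 7^(2/3)*(108*sqrt(3441) + 6775)^(1/3))/126) + 7*c^2/24


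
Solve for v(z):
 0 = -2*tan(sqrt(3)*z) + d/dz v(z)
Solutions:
 v(z) = C1 - 2*sqrt(3)*log(cos(sqrt(3)*z))/3


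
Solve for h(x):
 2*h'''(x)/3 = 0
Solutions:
 h(x) = C1 + C2*x + C3*x^2


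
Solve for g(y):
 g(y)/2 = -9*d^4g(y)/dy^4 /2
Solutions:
 g(y) = (C1*sin(sqrt(6)*y/6) + C2*cos(sqrt(6)*y/6))*exp(-sqrt(6)*y/6) + (C3*sin(sqrt(6)*y/6) + C4*cos(sqrt(6)*y/6))*exp(sqrt(6)*y/6)


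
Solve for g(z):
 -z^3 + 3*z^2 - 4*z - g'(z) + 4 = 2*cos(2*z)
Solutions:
 g(z) = C1 - z^4/4 + z^3 - 2*z^2 + 4*z - sin(2*z)


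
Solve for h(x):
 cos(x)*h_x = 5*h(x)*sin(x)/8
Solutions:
 h(x) = C1/cos(x)^(5/8)


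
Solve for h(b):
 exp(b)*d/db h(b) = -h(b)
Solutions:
 h(b) = C1*exp(exp(-b))


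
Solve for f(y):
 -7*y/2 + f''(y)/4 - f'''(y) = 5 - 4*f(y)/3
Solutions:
 f(y) = C1*exp(y*(-(48*sqrt(577) + 1153)^(1/3) - 1/(48*sqrt(577) + 1153)^(1/3) + 2)/24)*sin(sqrt(3)*y*(-(48*sqrt(577) + 1153)^(1/3) + (48*sqrt(577) + 1153)^(-1/3))/24) + C2*exp(y*(-(48*sqrt(577) + 1153)^(1/3) - 1/(48*sqrt(577) + 1153)^(1/3) + 2)/24)*cos(sqrt(3)*y*(-(48*sqrt(577) + 1153)^(1/3) + (48*sqrt(577) + 1153)^(-1/3))/24) + C3*exp(y*((48*sqrt(577) + 1153)^(-1/3) + 1 + (48*sqrt(577) + 1153)^(1/3))/12) + 21*y/8 + 15/4


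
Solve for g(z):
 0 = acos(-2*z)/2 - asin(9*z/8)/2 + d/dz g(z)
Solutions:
 g(z) = C1 - z*acos(-2*z)/2 + z*asin(9*z/8)/2 - sqrt(1 - 4*z^2)/4 + sqrt(64 - 81*z^2)/18


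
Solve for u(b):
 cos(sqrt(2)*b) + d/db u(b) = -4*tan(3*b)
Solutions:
 u(b) = C1 + 4*log(cos(3*b))/3 - sqrt(2)*sin(sqrt(2)*b)/2


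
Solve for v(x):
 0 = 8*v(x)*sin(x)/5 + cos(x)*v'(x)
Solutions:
 v(x) = C1*cos(x)^(8/5)


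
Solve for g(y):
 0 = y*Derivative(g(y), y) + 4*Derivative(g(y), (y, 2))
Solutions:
 g(y) = C1 + C2*erf(sqrt(2)*y/4)


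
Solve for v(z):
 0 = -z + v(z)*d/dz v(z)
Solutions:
 v(z) = -sqrt(C1 + z^2)
 v(z) = sqrt(C1 + z^2)


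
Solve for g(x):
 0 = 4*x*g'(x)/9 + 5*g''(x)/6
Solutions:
 g(x) = C1 + C2*erf(2*sqrt(15)*x/15)


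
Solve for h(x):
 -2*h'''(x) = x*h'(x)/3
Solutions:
 h(x) = C1 + Integral(C2*airyai(-6^(2/3)*x/6) + C3*airybi(-6^(2/3)*x/6), x)


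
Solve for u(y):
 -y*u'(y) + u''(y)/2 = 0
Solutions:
 u(y) = C1 + C2*erfi(y)


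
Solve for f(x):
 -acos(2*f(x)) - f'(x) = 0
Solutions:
 Integral(1/acos(2*_y), (_y, f(x))) = C1 - x


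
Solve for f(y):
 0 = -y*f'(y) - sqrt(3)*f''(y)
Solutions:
 f(y) = C1 + C2*erf(sqrt(2)*3^(3/4)*y/6)


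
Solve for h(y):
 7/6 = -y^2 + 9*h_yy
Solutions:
 h(y) = C1 + C2*y + y^4/108 + 7*y^2/108


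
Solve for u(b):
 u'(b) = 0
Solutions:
 u(b) = C1


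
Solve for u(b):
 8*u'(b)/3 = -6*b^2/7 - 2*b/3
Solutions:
 u(b) = C1 - 3*b^3/28 - b^2/8


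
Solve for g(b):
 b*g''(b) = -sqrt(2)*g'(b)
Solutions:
 g(b) = C1 + C2*b^(1 - sqrt(2))


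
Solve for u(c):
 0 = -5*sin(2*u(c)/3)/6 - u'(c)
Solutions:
 5*c/6 + 3*log(cos(2*u(c)/3) - 1)/4 - 3*log(cos(2*u(c)/3) + 1)/4 = C1


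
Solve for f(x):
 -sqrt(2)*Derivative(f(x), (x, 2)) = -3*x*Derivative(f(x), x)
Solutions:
 f(x) = C1 + C2*erfi(2^(1/4)*sqrt(3)*x/2)


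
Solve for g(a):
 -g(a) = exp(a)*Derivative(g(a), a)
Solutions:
 g(a) = C1*exp(exp(-a))


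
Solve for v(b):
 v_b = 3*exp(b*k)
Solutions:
 v(b) = C1 + 3*exp(b*k)/k


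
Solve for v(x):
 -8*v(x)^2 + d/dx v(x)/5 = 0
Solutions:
 v(x) = -1/(C1 + 40*x)


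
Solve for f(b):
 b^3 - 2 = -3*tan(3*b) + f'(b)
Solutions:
 f(b) = C1 + b^4/4 - 2*b - log(cos(3*b))


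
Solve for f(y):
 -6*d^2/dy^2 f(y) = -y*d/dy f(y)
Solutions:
 f(y) = C1 + C2*erfi(sqrt(3)*y/6)


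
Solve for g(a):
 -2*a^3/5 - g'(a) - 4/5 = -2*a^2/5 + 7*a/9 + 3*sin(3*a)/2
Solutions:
 g(a) = C1 - a^4/10 + 2*a^3/15 - 7*a^2/18 - 4*a/5 + cos(3*a)/2


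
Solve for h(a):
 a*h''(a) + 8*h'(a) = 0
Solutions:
 h(a) = C1 + C2/a^7


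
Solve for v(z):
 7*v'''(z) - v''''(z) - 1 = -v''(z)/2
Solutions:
 v(z) = C1 + C2*z + C3*exp(z*(7 - sqrt(51))/2) + C4*exp(z*(7 + sqrt(51))/2) + z^2


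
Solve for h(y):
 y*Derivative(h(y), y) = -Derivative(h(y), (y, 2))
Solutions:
 h(y) = C1 + C2*erf(sqrt(2)*y/2)


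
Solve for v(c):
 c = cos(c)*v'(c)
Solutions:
 v(c) = C1 + Integral(c/cos(c), c)


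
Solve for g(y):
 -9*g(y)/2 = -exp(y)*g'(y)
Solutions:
 g(y) = C1*exp(-9*exp(-y)/2)


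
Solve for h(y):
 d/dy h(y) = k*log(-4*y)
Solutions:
 h(y) = C1 + k*y*log(-y) + k*y*(-1 + 2*log(2))


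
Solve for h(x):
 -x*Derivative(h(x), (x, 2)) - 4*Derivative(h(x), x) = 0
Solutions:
 h(x) = C1 + C2/x^3


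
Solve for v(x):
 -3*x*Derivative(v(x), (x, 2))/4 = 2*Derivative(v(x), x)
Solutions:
 v(x) = C1 + C2/x^(5/3)


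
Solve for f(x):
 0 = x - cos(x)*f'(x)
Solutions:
 f(x) = C1 + Integral(x/cos(x), x)


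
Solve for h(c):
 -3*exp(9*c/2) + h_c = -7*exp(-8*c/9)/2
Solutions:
 h(c) = C1 + 2*exp(9*c/2)/3 + 63*exp(-8*c/9)/16


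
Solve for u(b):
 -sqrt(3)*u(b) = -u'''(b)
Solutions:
 u(b) = C3*exp(3^(1/6)*b) + (C1*sin(3^(2/3)*b/2) + C2*cos(3^(2/3)*b/2))*exp(-3^(1/6)*b/2)


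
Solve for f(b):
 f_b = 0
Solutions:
 f(b) = C1


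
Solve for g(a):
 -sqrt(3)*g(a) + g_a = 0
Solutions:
 g(a) = C1*exp(sqrt(3)*a)


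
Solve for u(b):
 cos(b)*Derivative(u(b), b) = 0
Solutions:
 u(b) = C1


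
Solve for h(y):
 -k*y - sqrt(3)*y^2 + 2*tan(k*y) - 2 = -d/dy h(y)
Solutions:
 h(y) = C1 + k*y^2/2 + sqrt(3)*y^3/3 + 2*y - 2*Piecewise((-log(cos(k*y))/k, Ne(k, 0)), (0, True))


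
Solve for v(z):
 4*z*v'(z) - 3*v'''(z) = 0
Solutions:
 v(z) = C1 + Integral(C2*airyai(6^(2/3)*z/3) + C3*airybi(6^(2/3)*z/3), z)


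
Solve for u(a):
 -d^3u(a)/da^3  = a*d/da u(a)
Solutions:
 u(a) = C1 + Integral(C2*airyai(-a) + C3*airybi(-a), a)


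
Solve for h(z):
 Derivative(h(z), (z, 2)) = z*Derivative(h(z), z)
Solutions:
 h(z) = C1 + C2*erfi(sqrt(2)*z/2)


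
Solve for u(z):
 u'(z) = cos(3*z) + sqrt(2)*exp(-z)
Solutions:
 u(z) = C1 + sin(3*z)/3 - sqrt(2)*exp(-z)


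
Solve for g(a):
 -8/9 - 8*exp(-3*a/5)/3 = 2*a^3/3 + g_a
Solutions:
 g(a) = C1 - a^4/6 - 8*a/9 + 40*exp(-3*a/5)/9


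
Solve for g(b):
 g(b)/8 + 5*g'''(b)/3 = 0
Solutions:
 g(b) = C3*exp(-3^(1/3)*5^(2/3)*b/10) + (C1*sin(3^(5/6)*5^(2/3)*b/20) + C2*cos(3^(5/6)*5^(2/3)*b/20))*exp(3^(1/3)*5^(2/3)*b/20)


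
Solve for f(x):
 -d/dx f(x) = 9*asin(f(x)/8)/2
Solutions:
 Integral(1/asin(_y/8), (_y, f(x))) = C1 - 9*x/2


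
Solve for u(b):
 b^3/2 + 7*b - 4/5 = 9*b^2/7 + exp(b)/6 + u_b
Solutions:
 u(b) = C1 + b^4/8 - 3*b^3/7 + 7*b^2/2 - 4*b/5 - exp(b)/6


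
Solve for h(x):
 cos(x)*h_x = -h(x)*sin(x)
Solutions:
 h(x) = C1*cos(x)


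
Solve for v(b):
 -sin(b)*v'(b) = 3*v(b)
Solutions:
 v(b) = C1*(cos(b) + 1)^(3/2)/(cos(b) - 1)^(3/2)


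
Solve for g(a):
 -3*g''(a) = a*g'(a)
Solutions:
 g(a) = C1 + C2*erf(sqrt(6)*a/6)


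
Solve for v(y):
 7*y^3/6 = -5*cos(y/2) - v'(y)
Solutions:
 v(y) = C1 - 7*y^4/24 - 10*sin(y/2)


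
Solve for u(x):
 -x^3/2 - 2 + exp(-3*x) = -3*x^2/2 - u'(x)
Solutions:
 u(x) = C1 + x^4/8 - x^3/2 + 2*x + exp(-3*x)/3


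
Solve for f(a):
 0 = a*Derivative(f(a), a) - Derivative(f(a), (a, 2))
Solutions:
 f(a) = C1 + C2*erfi(sqrt(2)*a/2)


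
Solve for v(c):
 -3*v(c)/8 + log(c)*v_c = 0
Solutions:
 v(c) = C1*exp(3*li(c)/8)


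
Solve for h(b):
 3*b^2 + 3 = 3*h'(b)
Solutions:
 h(b) = C1 + b^3/3 + b


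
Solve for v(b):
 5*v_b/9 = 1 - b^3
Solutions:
 v(b) = C1 - 9*b^4/20 + 9*b/5


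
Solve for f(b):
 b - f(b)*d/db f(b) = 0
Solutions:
 f(b) = -sqrt(C1 + b^2)
 f(b) = sqrt(C1 + b^2)


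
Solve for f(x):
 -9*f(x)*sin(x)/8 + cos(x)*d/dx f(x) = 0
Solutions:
 f(x) = C1/cos(x)^(9/8)


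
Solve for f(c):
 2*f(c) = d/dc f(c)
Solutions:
 f(c) = C1*exp(2*c)


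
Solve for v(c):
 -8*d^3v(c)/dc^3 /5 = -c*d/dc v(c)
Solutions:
 v(c) = C1 + Integral(C2*airyai(5^(1/3)*c/2) + C3*airybi(5^(1/3)*c/2), c)


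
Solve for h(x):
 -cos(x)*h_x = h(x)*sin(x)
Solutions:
 h(x) = C1*cos(x)


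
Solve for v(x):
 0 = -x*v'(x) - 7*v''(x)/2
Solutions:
 v(x) = C1 + C2*erf(sqrt(7)*x/7)


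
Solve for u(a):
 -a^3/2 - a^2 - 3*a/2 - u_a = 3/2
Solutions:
 u(a) = C1 - a^4/8 - a^3/3 - 3*a^2/4 - 3*a/2


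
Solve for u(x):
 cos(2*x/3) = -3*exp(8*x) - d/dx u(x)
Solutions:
 u(x) = C1 - 3*exp(8*x)/8 - 3*sin(2*x/3)/2


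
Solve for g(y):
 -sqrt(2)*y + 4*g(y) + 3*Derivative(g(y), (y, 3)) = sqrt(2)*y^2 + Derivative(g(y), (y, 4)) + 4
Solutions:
 g(y) = C1*exp(y*(-2^(1/3)*(3*sqrt(57) + 23)^(1/3) - 2*2^(2/3)/(3*sqrt(57) + 23)^(1/3) + 8)/6)*sin(2^(1/3)*sqrt(3)*y*(-(3*sqrt(57) + 23)^(1/3) + 2*2^(1/3)/(3*sqrt(57) + 23)^(1/3))/6) + C2*exp(y*(-2^(1/3)*(3*sqrt(57) + 23)^(1/3) - 2*2^(2/3)/(3*sqrt(57) + 23)^(1/3) + 8)/6)*cos(2^(1/3)*sqrt(3)*y*(-(3*sqrt(57) + 23)^(1/3) + 2*2^(1/3)/(3*sqrt(57) + 23)^(1/3))/6) + C3*exp(-y) + C4*exp(y*(2*2^(2/3)/(3*sqrt(57) + 23)^(1/3) + 4 + 2^(1/3)*(3*sqrt(57) + 23)^(1/3))/3) + sqrt(2)*y^2/4 + sqrt(2)*y/4 + 1


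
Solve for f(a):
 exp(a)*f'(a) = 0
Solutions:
 f(a) = C1


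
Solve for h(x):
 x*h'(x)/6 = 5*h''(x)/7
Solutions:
 h(x) = C1 + C2*erfi(sqrt(105)*x/30)


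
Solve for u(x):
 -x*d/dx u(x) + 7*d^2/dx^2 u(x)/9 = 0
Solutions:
 u(x) = C1 + C2*erfi(3*sqrt(14)*x/14)


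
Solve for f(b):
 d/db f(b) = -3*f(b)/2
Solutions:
 f(b) = C1*exp(-3*b/2)


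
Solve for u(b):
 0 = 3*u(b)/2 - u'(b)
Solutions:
 u(b) = C1*exp(3*b/2)


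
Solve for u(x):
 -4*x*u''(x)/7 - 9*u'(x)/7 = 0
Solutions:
 u(x) = C1 + C2/x^(5/4)


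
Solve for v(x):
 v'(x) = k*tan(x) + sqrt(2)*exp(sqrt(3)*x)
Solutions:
 v(x) = C1 - k*log(cos(x)) + sqrt(6)*exp(sqrt(3)*x)/3


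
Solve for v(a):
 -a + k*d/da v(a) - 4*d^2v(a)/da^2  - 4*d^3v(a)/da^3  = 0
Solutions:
 v(a) = C1 + C2*exp(a*(sqrt(k + 1) - 1)/2) + C3*exp(-a*(sqrt(k + 1) + 1)/2) + a^2/(2*k) + 4*a/k^2


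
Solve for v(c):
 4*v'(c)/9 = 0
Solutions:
 v(c) = C1


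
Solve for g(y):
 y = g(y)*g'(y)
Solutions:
 g(y) = -sqrt(C1 + y^2)
 g(y) = sqrt(C1 + y^2)


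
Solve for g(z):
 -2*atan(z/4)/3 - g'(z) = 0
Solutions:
 g(z) = C1 - 2*z*atan(z/4)/3 + 4*log(z^2 + 16)/3


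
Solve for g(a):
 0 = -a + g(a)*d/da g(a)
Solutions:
 g(a) = -sqrt(C1 + a^2)
 g(a) = sqrt(C1 + a^2)


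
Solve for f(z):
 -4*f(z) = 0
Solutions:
 f(z) = 0


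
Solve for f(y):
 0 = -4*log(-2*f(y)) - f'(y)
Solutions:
 Integral(1/(log(-_y) + log(2)), (_y, f(y)))/4 = C1 - y


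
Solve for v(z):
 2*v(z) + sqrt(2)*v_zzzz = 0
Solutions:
 v(z) = (C1*sin(2^(5/8)*z/2) + C2*cos(2^(5/8)*z/2))*exp(-2^(5/8)*z/2) + (C3*sin(2^(5/8)*z/2) + C4*cos(2^(5/8)*z/2))*exp(2^(5/8)*z/2)


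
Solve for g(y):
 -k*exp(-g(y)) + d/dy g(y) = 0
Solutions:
 g(y) = log(C1 + k*y)


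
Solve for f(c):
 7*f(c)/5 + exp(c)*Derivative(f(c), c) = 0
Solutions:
 f(c) = C1*exp(7*exp(-c)/5)


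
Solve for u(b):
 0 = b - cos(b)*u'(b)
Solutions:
 u(b) = C1 + Integral(b/cos(b), b)


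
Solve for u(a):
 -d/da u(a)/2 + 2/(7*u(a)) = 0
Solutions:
 u(a) = -sqrt(C1 + 56*a)/7
 u(a) = sqrt(C1 + 56*a)/7


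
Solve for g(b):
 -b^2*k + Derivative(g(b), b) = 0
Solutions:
 g(b) = C1 + b^3*k/3


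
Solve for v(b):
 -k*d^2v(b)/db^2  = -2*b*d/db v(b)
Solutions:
 v(b) = C1 + C2*erf(b*sqrt(-1/k))/sqrt(-1/k)


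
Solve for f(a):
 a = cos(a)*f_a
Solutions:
 f(a) = C1 + Integral(a/cos(a), a)


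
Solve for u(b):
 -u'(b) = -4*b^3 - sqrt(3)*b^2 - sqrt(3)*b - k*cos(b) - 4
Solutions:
 u(b) = C1 + b^4 + sqrt(3)*b^3/3 + sqrt(3)*b^2/2 + 4*b + k*sin(b)


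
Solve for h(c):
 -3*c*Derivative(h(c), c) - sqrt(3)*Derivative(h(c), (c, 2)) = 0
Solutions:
 h(c) = C1 + C2*erf(sqrt(2)*3^(1/4)*c/2)


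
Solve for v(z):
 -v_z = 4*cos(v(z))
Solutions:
 v(z) = pi - asin((C1 + exp(8*z))/(C1 - exp(8*z)))
 v(z) = asin((C1 + exp(8*z))/(C1 - exp(8*z)))


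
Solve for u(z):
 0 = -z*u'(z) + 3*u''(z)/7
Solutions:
 u(z) = C1 + C2*erfi(sqrt(42)*z/6)


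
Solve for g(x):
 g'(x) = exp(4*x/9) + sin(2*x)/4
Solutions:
 g(x) = C1 + 9*exp(4*x/9)/4 - cos(2*x)/8


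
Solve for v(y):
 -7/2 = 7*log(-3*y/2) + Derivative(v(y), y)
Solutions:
 v(y) = C1 - 7*y*log(-y) + y*(-7*log(3) + 7/2 + 7*log(2))


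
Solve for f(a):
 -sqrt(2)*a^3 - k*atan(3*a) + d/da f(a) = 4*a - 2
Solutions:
 f(a) = C1 + sqrt(2)*a^4/4 + 2*a^2 - 2*a + k*(a*atan(3*a) - log(9*a^2 + 1)/6)


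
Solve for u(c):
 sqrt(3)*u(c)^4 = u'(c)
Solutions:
 u(c) = (-1/(C1 + 3*sqrt(3)*c))^(1/3)
 u(c) = (-1/(C1 + sqrt(3)*c))^(1/3)*(-3^(2/3) - 3*3^(1/6)*I)/6
 u(c) = (-1/(C1 + sqrt(3)*c))^(1/3)*(-3^(2/3) + 3*3^(1/6)*I)/6


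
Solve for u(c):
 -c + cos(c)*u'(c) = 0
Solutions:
 u(c) = C1 + Integral(c/cos(c), c)


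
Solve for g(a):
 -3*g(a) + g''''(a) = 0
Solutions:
 g(a) = C1*exp(-3^(1/4)*a) + C2*exp(3^(1/4)*a) + C3*sin(3^(1/4)*a) + C4*cos(3^(1/4)*a)


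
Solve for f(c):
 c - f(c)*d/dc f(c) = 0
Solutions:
 f(c) = -sqrt(C1 + c^2)
 f(c) = sqrt(C1 + c^2)


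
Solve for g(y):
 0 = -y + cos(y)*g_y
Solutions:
 g(y) = C1 + Integral(y/cos(y), y)


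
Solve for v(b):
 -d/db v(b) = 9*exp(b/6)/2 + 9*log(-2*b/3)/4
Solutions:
 v(b) = C1 - 9*b*log(-b)/4 + 9*b*(-log(2) + 1 + log(3))/4 - 27*exp(b/6)


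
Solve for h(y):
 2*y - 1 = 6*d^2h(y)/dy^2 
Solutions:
 h(y) = C1 + C2*y + y^3/18 - y^2/12


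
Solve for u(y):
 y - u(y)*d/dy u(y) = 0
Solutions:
 u(y) = -sqrt(C1 + y^2)
 u(y) = sqrt(C1 + y^2)


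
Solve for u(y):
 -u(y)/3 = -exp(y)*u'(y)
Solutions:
 u(y) = C1*exp(-exp(-y)/3)


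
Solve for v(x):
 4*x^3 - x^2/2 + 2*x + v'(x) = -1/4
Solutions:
 v(x) = C1 - x^4 + x^3/6 - x^2 - x/4


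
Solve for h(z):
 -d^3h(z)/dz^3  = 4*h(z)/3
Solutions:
 h(z) = C3*exp(-6^(2/3)*z/3) + (C1*sin(2^(2/3)*3^(1/6)*z/2) + C2*cos(2^(2/3)*3^(1/6)*z/2))*exp(6^(2/3)*z/6)


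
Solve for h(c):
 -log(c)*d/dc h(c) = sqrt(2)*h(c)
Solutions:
 h(c) = C1*exp(-sqrt(2)*li(c))


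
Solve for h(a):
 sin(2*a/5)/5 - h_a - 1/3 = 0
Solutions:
 h(a) = C1 - a/3 - cos(2*a/5)/2


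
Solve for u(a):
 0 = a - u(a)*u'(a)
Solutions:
 u(a) = -sqrt(C1 + a^2)
 u(a) = sqrt(C1 + a^2)


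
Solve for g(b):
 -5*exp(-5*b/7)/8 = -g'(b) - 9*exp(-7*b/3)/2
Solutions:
 g(b) = C1 + 27*exp(-7*b/3)/14 - 7*exp(-5*b/7)/8


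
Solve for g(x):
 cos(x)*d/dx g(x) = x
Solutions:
 g(x) = C1 + Integral(x/cos(x), x)


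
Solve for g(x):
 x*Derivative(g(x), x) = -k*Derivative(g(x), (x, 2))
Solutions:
 g(x) = C1 + C2*sqrt(k)*erf(sqrt(2)*x*sqrt(1/k)/2)


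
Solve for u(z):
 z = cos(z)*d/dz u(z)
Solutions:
 u(z) = C1 + Integral(z/cos(z), z)


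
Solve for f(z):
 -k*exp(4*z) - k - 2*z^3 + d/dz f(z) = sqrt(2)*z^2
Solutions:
 f(z) = C1 + k*z + k*exp(4*z)/4 + z^4/2 + sqrt(2)*z^3/3


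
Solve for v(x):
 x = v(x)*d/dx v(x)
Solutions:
 v(x) = -sqrt(C1 + x^2)
 v(x) = sqrt(C1 + x^2)


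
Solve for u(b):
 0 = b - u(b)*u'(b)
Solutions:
 u(b) = -sqrt(C1 + b^2)
 u(b) = sqrt(C1 + b^2)


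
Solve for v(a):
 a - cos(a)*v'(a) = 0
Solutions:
 v(a) = C1 + Integral(a/cos(a), a)


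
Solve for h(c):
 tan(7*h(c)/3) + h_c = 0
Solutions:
 h(c) = -3*asin(C1*exp(-7*c/3))/7 + 3*pi/7
 h(c) = 3*asin(C1*exp(-7*c/3))/7


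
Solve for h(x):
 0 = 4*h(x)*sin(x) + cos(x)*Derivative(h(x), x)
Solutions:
 h(x) = C1*cos(x)^4


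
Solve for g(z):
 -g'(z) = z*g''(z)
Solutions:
 g(z) = C1 + C2*log(z)


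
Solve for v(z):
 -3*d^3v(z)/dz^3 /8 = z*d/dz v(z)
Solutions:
 v(z) = C1 + Integral(C2*airyai(-2*3^(2/3)*z/3) + C3*airybi(-2*3^(2/3)*z/3), z)


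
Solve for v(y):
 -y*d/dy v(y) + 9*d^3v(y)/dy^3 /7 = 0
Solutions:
 v(y) = C1 + Integral(C2*airyai(21^(1/3)*y/3) + C3*airybi(21^(1/3)*y/3), y)


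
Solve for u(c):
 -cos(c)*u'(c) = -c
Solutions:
 u(c) = C1 + Integral(c/cos(c), c)


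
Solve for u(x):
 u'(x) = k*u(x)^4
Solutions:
 u(x) = (-1/(C1 + 3*k*x))^(1/3)
 u(x) = (-1/(C1 + k*x))^(1/3)*(-3^(2/3) - 3*3^(1/6)*I)/6
 u(x) = (-1/(C1 + k*x))^(1/3)*(-3^(2/3) + 3*3^(1/6)*I)/6


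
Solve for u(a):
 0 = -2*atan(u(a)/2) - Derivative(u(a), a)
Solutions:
 Integral(1/atan(_y/2), (_y, u(a))) = C1 - 2*a


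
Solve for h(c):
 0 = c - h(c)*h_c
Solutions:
 h(c) = -sqrt(C1 + c^2)
 h(c) = sqrt(C1 + c^2)


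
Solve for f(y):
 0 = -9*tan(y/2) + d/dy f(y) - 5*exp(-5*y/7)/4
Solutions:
 f(y) = C1 + 9*log(tan(y/2)^2 + 1) - 7*exp(-5*y/7)/4


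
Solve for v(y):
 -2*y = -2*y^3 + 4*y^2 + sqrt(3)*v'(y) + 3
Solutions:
 v(y) = C1 + sqrt(3)*y^4/6 - 4*sqrt(3)*y^3/9 - sqrt(3)*y^2/3 - sqrt(3)*y


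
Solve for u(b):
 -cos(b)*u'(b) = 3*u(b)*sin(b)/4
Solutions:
 u(b) = C1*cos(b)^(3/4)


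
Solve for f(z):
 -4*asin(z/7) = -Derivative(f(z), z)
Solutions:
 f(z) = C1 + 4*z*asin(z/7) + 4*sqrt(49 - z^2)


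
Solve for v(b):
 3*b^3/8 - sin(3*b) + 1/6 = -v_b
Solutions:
 v(b) = C1 - 3*b^4/32 - b/6 - cos(3*b)/3


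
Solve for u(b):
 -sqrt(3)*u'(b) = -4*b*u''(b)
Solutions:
 u(b) = C1 + C2*b^(sqrt(3)/4 + 1)


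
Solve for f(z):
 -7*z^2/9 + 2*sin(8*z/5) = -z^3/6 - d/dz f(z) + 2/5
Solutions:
 f(z) = C1 - z^4/24 + 7*z^3/27 + 2*z/5 + 5*cos(8*z/5)/4


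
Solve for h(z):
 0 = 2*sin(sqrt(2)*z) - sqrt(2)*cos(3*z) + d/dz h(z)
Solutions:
 h(z) = C1 + sqrt(2)*sin(3*z)/3 + sqrt(2)*cos(sqrt(2)*z)


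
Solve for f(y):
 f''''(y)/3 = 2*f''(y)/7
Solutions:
 f(y) = C1 + C2*y + C3*exp(-sqrt(42)*y/7) + C4*exp(sqrt(42)*y/7)


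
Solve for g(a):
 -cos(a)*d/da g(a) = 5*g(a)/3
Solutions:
 g(a) = C1*(sin(a) - 1)^(5/6)/(sin(a) + 1)^(5/6)


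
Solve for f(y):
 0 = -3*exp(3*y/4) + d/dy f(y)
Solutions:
 f(y) = C1 + 4*exp(3*y/4)


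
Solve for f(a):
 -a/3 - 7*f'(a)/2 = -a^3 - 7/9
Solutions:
 f(a) = C1 + a^4/14 - a^2/21 + 2*a/9


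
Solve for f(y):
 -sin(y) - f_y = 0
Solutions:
 f(y) = C1 + cos(y)


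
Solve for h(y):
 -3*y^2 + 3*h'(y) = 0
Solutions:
 h(y) = C1 + y^3/3


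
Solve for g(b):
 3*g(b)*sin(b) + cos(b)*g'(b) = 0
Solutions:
 g(b) = C1*cos(b)^3


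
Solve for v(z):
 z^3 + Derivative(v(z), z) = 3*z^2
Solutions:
 v(z) = C1 - z^4/4 + z^3


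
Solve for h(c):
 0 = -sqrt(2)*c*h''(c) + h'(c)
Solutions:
 h(c) = C1 + C2*c^(sqrt(2)/2 + 1)


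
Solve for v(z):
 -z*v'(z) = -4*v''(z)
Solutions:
 v(z) = C1 + C2*erfi(sqrt(2)*z/4)


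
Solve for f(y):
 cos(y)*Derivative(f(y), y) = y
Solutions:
 f(y) = C1 + Integral(y/cos(y), y)


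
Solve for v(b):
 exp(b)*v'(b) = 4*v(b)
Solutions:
 v(b) = C1*exp(-4*exp(-b))


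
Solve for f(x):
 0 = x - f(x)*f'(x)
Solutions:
 f(x) = -sqrt(C1 + x^2)
 f(x) = sqrt(C1 + x^2)


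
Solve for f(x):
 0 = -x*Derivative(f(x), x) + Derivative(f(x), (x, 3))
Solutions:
 f(x) = C1 + Integral(C2*airyai(x) + C3*airybi(x), x)


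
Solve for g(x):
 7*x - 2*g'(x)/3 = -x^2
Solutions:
 g(x) = C1 + x^3/2 + 21*x^2/4


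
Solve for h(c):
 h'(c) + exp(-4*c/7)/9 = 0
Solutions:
 h(c) = C1 + 7*exp(-4*c/7)/36


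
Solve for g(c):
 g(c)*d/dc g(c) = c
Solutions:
 g(c) = -sqrt(C1 + c^2)
 g(c) = sqrt(C1 + c^2)


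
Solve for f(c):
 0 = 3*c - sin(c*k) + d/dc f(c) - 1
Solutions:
 f(c) = C1 - 3*c^2/2 + c - cos(c*k)/k


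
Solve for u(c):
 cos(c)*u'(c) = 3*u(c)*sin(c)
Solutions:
 u(c) = C1/cos(c)^3


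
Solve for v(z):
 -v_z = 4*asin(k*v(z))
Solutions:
 Integral(1/asin(_y*k), (_y, v(z))) = C1 - 4*z


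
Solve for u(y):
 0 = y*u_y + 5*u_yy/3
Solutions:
 u(y) = C1 + C2*erf(sqrt(30)*y/10)


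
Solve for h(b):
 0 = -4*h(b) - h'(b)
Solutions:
 h(b) = C1*exp(-4*b)


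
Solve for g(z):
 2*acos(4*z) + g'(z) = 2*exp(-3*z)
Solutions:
 g(z) = C1 - 2*z*acos(4*z) + sqrt(1 - 16*z^2)/2 - 2*exp(-3*z)/3


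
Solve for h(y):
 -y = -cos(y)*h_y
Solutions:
 h(y) = C1 + Integral(y/cos(y), y)


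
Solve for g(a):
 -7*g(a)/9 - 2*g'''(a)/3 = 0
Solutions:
 g(a) = C3*exp(-6^(2/3)*7^(1/3)*a/6) + (C1*sin(2^(2/3)*3^(1/6)*7^(1/3)*a/4) + C2*cos(2^(2/3)*3^(1/6)*7^(1/3)*a/4))*exp(6^(2/3)*7^(1/3)*a/12)


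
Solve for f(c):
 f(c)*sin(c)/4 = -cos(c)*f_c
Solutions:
 f(c) = C1*cos(c)^(1/4)


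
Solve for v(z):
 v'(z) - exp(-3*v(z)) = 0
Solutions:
 v(z) = log(C1 + 3*z)/3
 v(z) = log((-3^(1/3) - 3^(5/6)*I)*(C1 + z)^(1/3)/2)
 v(z) = log((-3^(1/3) + 3^(5/6)*I)*(C1 + z)^(1/3)/2)


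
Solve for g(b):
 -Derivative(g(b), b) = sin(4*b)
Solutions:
 g(b) = C1 + cos(4*b)/4


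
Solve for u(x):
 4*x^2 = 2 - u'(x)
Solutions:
 u(x) = C1 - 4*x^3/3 + 2*x


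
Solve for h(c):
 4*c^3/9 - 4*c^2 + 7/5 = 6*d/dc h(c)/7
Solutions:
 h(c) = C1 + 7*c^4/54 - 14*c^3/9 + 49*c/30


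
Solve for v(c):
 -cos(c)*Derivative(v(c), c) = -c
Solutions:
 v(c) = C1 + Integral(c/cos(c), c)


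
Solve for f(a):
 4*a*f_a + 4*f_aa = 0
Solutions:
 f(a) = C1 + C2*erf(sqrt(2)*a/2)


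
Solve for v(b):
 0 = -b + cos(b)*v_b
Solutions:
 v(b) = C1 + Integral(b/cos(b), b)


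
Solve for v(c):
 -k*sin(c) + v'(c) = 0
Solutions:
 v(c) = C1 - k*cos(c)


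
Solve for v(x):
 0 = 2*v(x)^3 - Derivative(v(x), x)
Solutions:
 v(x) = -sqrt(2)*sqrt(-1/(C1 + 2*x))/2
 v(x) = sqrt(2)*sqrt(-1/(C1 + 2*x))/2


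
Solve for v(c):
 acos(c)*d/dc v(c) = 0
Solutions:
 v(c) = C1


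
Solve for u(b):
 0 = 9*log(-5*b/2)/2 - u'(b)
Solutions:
 u(b) = C1 + 9*b*log(-b)/2 + 9*b*(-1 - log(2) + log(5))/2


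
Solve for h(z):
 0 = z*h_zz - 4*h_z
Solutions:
 h(z) = C1 + C2*z^5


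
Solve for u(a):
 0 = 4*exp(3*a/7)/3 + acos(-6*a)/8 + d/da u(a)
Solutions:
 u(a) = C1 - a*acos(-6*a)/8 - sqrt(1 - 36*a^2)/48 - 28*exp(3*a/7)/9


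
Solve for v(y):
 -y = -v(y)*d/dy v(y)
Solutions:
 v(y) = -sqrt(C1 + y^2)
 v(y) = sqrt(C1 + y^2)


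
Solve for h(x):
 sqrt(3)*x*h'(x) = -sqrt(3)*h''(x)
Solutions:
 h(x) = C1 + C2*erf(sqrt(2)*x/2)


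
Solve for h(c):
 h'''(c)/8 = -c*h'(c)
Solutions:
 h(c) = C1 + Integral(C2*airyai(-2*c) + C3*airybi(-2*c), c)


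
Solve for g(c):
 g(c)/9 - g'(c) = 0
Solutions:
 g(c) = C1*exp(c/9)


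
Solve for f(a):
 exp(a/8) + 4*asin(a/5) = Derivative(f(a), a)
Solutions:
 f(a) = C1 + 4*a*asin(a/5) + 4*sqrt(25 - a^2) + 8*exp(a/8)


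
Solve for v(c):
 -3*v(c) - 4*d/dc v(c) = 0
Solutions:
 v(c) = C1*exp(-3*c/4)


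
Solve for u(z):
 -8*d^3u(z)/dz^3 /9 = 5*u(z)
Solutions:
 u(z) = C3*exp(z*(-45^(1/3) + 3*3^(2/3)*5^(1/3))/8)*sin(3*3^(1/6)*5^(1/3)*z/4) + C4*exp(z*(-45^(1/3) + 3*3^(2/3)*5^(1/3))/8)*cos(3*3^(1/6)*5^(1/3)*z/4) + C5*exp(-z*(45^(1/3) + 3*3^(2/3)*5^(1/3))/8) + (C1*sin(3*3^(1/6)*5^(1/3)*z/4) + C2*cos(3*3^(1/6)*5^(1/3)*z/4))*exp(45^(1/3)*z/4)


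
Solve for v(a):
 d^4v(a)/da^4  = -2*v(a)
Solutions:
 v(a) = (C1*sin(2^(3/4)*a/2) + C2*cos(2^(3/4)*a/2))*exp(-2^(3/4)*a/2) + (C3*sin(2^(3/4)*a/2) + C4*cos(2^(3/4)*a/2))*exp(2^(3/4)*a/2)


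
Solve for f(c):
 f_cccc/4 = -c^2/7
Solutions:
 f(c) = C1 + C2*c + C3*c^2 + C4*c^3 - c^6/630


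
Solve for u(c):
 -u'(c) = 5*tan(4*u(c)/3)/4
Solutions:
 u(c) = -3*asin(C1*exp(-5*c/3))/4 + 3*pi/4
 u(c) = 3*asin(C1*exp(-5*c/3))/4


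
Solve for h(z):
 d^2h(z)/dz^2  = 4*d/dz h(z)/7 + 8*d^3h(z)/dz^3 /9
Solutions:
 h(z) = C1 + (C2*sin(3*sqrt(455)*z/112) + C3*cos(3*sqrt(455)*z/112))*exp(9*z/16)
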